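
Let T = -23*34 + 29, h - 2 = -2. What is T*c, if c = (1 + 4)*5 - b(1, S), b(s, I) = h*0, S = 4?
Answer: -18825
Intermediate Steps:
h = 0 (h = 2 - 2 = 0)
b(s, I) = 0 (b(s, I) = 0*0 = 0)
T = -753 (T = -782 + 29 = -753)
c = 25 (c = (1 + 4)*5 - 1*0 = 5*5 + 0 = 25 + 0 = 25)
T*c = -753*25 = -18825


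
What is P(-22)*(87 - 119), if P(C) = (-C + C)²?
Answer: 0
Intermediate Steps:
P(C) = 0 (P(C) = 0² = 0)
P(-22)*(87 - 119) = 0*(87 - 119) = 0*(-32) = 0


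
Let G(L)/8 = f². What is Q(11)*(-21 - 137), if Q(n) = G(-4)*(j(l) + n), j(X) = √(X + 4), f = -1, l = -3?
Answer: -15168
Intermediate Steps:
G(L) = 8 (G(L) = 8*(-1)² = 8*1 = 8)
j(X) = √(4 + X)
Q(n) = 8 + 8*n (Q(n) = 8*(√(4 - 3) + n) = 8*(√1 + n) = 8*(1 + n) = 8 + 8*n)
Q(11)*(-21 - 137) = (8 + 8*11)*(-21 - 137) = (8 + 88)*(-158) = 96*(-158) = -15168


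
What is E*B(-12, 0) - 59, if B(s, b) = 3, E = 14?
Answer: -17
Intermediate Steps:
E*B(-12, 0) - 59 = 14*3 - 59 = 42 - 59 = -17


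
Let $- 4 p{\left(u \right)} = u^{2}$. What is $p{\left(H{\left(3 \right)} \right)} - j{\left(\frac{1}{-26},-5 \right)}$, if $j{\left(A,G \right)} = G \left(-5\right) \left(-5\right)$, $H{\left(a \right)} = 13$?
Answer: $\frac{331}{4} \approx 82.75$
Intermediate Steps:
$p{\left(u \right)} = - \frac{u^{2}}{4}$
$j{\left(A,G \right)} = 25 G$ ($j{\left(A,G \right)} = - 5 G \left(-5\right) = 25 G$)
$p{\left(H{\left(3 \right)} \right)} - j{\left(\frac{1}{-26},-5 \right)} = - \frac{13^{2}}{4} - 25 \left(-5\right) = \left(- \frac{1}{4}\right) 169 - -125 = - \frac{169}{4} + 125 = \frac{331}{4}$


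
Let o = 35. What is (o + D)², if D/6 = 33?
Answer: 54289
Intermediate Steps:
D = 198 (D = 6*33 = 198)
(o + D)² = (35 + 198)² = 233² = 54289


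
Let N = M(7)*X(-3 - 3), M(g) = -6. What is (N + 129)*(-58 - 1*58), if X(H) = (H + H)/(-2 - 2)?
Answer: -12876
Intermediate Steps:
X(H) = -H/2 (X(H) = (2*H)/(-4) = (2*H)*(-¼) = -H/2)
N = -18 (N = -(-3)*(-3 - 3) = -(-3)*(-6) = -6*3 = -18)
(N + 129)*(-58 - 1*58) = (-18 + 129)*(-58 - 1*58) = 111*(-58 - 58) = 111*(-116) = -12876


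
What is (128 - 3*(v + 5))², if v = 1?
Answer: 12100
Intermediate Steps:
(128 - 3*(v + 5))² = (128 - 3*(1 + 5))² = (128 - 3*6)² = (128 - 18)² = 110² = 12100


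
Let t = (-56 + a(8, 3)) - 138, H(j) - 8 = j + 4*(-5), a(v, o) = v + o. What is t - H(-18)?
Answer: -153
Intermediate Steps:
a(v, o) = o + v
H(j) = -12 + j (H(j) = 8 + (j + 4*(-5)) = 8 + (j - 20) = 8 + (-20 + j) = -12 + j)
t = -183 (t = (-56 + (3 + 8)) - 138 = (-56 + 11) - 138 = -45 - 138 = -183)
t - H(-18) = -183 - (-12 - 18) = -183 - 1*(-30) = -183 + 30 = -153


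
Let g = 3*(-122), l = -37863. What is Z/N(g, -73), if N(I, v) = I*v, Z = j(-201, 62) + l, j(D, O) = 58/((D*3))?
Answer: -22831447/16110954 ≈ -1.4171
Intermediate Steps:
g = -366
j(D, O) = 58/(3*D) (j(D, O) = 58/((3*D)) = 58*(1/(3*D)) = 58/(3*D))
Z = -22831447/603 (Z = (58/3)/(-201) - 37863 = (58/3)*(-1/201) - 37863 = -58/603 - 37863 = -22831447/603 ≈ -37863.)
Z/N(g, -73) = -22831447/(603*((-366*(-73)))) = -22831447/603/26718 = -22831447/603*1/26718 = -22831447/16110954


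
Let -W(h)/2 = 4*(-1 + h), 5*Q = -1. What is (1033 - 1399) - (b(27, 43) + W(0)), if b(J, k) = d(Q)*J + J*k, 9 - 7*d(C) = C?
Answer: -54967/35 ≈ -1570.5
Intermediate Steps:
Q = -⅕ (Q = (⅕)*(-1) = -⅕ ≈ -0.20000)
d(C) = 9/7 - C/7
W(h) = 8 - 8*h (W(h) = -8*(-1 + h) = -2*(-4 + 4*h) = 8 - 8*h)
b(J, k) = 46*J/35 + J*k (b(J, k) = (9/7 - ⅐*(-⅕))*J + J*k = (9/7 + 1/35)*J + J*k = 46*J/35 + J*k)
(1033 - 1399) - (b(27, 43) + W(0)) = (1033 - 1399) - ((1/35)*27*(46 + 35*43) + (8 - 8*0)) = -366 - ((1/35)*27*(46 + 1505) + (8 + 0)) = -366 - ((1/35)*27*1551 + 8) = -366 - (41877/35 + 8) = -366 - 1*42157/35 = -366 - 42157/35 = -54967/35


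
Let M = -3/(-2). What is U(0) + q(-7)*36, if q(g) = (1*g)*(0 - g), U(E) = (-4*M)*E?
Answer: -1764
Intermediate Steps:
M = 3/2 (M = -3*(-½) = 3/2 ≈ 1.5000)
U(E) = -6*E (U(E) = (-4*3/2)*E = -6*E)
q(g) = -g² (q(g) = g*(-g) = -g²)
U(0) + q(-7)*36 = -6*0 - 1*(-7)²*36 = 0 - 1*49*36 = 0 - 49*36 = 0 - 1764 = -1764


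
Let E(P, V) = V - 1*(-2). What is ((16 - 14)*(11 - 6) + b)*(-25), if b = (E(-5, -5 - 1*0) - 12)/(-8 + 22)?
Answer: -3125/14 ≈ -223.21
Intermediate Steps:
E(P, V) = 2 + V (E(P, V) = V + 2 = 2 + V)
b = -15/14 (b = ((2 + (-5 - 1*0)) - 12)/(-8 + 22) = ((2 + (-5 + 0)) - 12)/14 = ((2 - 5) - 12)*(1/14) = (-3 - 12)*(1/14) = -15*1/14 = -15/14 ≈ -1.0714)
((16 - 14)*(11 - 6) + b)*(-25) = ((16 - 14)*(11 - 6) - 15/14)*(-25) = (2*5 - 15/14)*(-25) = (10 - 15/14)*(-25) = (125/14)*(-25) = -3125/14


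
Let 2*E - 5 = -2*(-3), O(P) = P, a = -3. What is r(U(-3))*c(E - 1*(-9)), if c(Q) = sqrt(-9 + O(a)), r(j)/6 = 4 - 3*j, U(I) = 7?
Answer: -204*I*sqrt(3) ≈ -353.34*I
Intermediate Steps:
E = 11/2 (E = 5/2 + (-2*(-3))/2 = 5/2 + (1/2)*6 = 5/2 + 3 = 11/2 ≈ 5.5000)
r(j) = 24 - 18*j (r(j) = 6*(4 - 3*j) = 24 - 18*j)
c(Q) = 2*I*sqrt(3) (c(Q) = sqrt(-9 - 3) = sqrt(-12) = 2*I*sqrt(3))
r(U(-3))*c(E - 1*(-9)) = (24 - 18*7)*(2*I*sqrt(3)) = (24 - 126)*(2*I*sqrt(3)) = -204*I*sqrt(3)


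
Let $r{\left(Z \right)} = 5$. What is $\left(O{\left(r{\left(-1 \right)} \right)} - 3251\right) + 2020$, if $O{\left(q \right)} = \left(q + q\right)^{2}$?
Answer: $-1131$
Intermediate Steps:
$O{\left(q \right)} = 4 q^{2}$ ($O{\left(q \right)} = \left(2 q\right)^{2} = 4 q^{2}$)
$\left(O{\left(r{\left(-1 \right)} \right)} - 3251\right) + 2020 = \left(4 \cdot 5^{2} - 3251\right) + 2020 = \left(4 \cdot 25 - 3251\right) + 2020 = \left(100 - 3251\right) + 2020 = -3151 + 2020 = -1131$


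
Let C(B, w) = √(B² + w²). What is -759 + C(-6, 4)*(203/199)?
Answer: -759 + 406*√13/199 ≈ -751.64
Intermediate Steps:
-759 + C(-6, 4)*(203/199) = -759 + √((-6)² + 4²)*(203/199) = -759 + √(36 + 16)*(203*(1/199)) = -759 + √52*(203/199) = -759 + (2*√13)*(203/199) = -759 + 406*√13/199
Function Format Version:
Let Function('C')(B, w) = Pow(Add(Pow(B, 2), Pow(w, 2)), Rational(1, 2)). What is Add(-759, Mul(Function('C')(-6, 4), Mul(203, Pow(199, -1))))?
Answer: Add(-759, Mul(Rational(406, 199), Pow(13, Rational(1, 2)))) ≈ -751.64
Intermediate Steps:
Add(-759, Mul(Function('C')(-6, 4), Mul(203, Pow(199, -1)))) = Add(-759, Mul(Pow(Add(Pow(-6, 2), Pow(4, 2)), Rational(1, 2)), Mul(203, Pow(199, -1)))) = Add(-759, Mul(Pow(Add(36, 16), Rational(1, 2)), Mul(203, Rational(1, 199)))) = Add(-759, Mul(Pow(52, Rational(1, 2)), Rational(203, 199))) = Add(-759, Mul(Mul(2, Pow(13, Rational(1, 2))), Rational(203, 199))) = Add(-759, Mul(Rational(406, 199), Pow(13, Rational(1, 2))))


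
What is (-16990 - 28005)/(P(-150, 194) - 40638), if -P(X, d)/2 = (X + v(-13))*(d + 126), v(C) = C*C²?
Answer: -44995/1461442 ≈ -0.030788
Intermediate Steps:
v(C) = C³
P(X, d) = -2*(-2197 + X)*(126 + d) (P(X, d) = -2*(X + (-13)³)*(d + 126) = -2*(X - 2197)*(126 + d) = -2*(-2197 + X)*(126 + d))
(-16990 - 28005)/(P(-150, 194) - 40638) = (-16990 - 28005)/((553644 - 252*(-150) + 4394*194 - 2*(-150)*194) - 40638) = -44995/((553644 + 37800 + 852436 + 58200) - 40638) = -44995/(1502080 - 40638) = -44995/1461442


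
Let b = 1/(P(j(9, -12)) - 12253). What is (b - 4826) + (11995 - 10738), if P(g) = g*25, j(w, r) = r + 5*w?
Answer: -40786533/11428 ≈ -3569.0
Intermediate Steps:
P(g) = 25*g
b = -1/11428 (b = 1/(25*(-12 + 5*9) - 12253) = 1/(25*(-12 + 45) - 12253) = 1/(25*33 - 12253) = 1/(825 - 12253) = 1/(-11428) = -1/11428 ≈ -8.7504e-5)
(b - 4826) + (11995 - 10738) = (-1/11428 - 4826) + (11995 - 10738) = -55151529/11428 + 1257 = -40786533/11428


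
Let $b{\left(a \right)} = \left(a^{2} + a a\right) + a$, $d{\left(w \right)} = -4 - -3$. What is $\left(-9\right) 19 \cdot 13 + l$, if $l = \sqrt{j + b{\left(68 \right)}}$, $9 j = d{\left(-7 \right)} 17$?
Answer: $-2223 + \frac{\sqrt{83827}}{3} \approx -2126.5$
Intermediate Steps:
$d{\left(w \right)} = -1$ ($d{\left(w \right)} = -4 + 3 = -1$)
$j = - \frac{17}{9}$ ($j = \frac{\left(-1\right) 17}{9} = \frac{1}{9} \left(-17\right) = - \frac{17}{9} \approx -1.8889$)
$b{\left(a \right)} = a + 2 a^{2}$ ($b{\left(a \right)} = \left(a^{2} + a^{2}\right) + a = 2 a^{2} + a = a + 2 a^{2}$)
$l = \frac{\sqrt{83827}}{3}$ ($l = \sqrt{- \frac{17}{9} + 68 \left(1 + 2 \cdot 68\right)} = \sqrt{- \frac{17}{9} + 68 \left(1 + 136\right)} = \sqrt{- \frac{17}{9} + 68 \cdot 137} = \sqrt{- \frac{17}{9} + 9316} = \sqrt{\frac{83827}{9}} = \frac{\sqrt{83827}}{3} \approx 96.51$)
$\left(-9\right) 19 \cdot 13 + l = \left(-9\right) 19 \cdot 13 + \frac{\sqrt{83827}}{3} = \left(-171\right) 13 + \frac{\sqrt{83827}}{3} = -2223 + \frac{\sqrt{83827}}{3}$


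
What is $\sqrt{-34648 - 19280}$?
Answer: $6 i \sqrt{1498} \approx 232.22 i$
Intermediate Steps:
$\sqrt{-34648 - 19280} = \sqrt{-53928} = 6 i \sqrt{1498}$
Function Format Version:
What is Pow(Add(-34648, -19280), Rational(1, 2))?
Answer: Mul(6, I, Pow(1498, Rational(1, 2))) ≈ Mul(232.22, I)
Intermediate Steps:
Pow(Add(-34648, -19280), Rational(1, 2)) = Pow(-53928, Rational(1, 2)) = Mul(6, I, Pow(1498, Rational(1, 2)))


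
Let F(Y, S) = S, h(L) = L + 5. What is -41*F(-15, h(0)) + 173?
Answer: -32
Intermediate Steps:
h(L) = 5 + L
-41*F(-15, h(0)) + 173 = -41*(5 + 0) + 173 = -41*5 + 173 = -205 + 173 = -32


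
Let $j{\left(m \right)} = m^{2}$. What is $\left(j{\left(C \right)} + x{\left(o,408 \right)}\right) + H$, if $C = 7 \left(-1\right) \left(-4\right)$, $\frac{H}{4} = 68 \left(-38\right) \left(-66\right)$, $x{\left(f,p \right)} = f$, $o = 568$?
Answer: $683528$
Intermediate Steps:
$H = 682176$ ($H = 4 \cdot 68 \left(-38\right) \left(-66\right) = 4 \left(\left(-2584\right) \left(-66\right)\right) = 4 \cdot 170544 = 682176$)
$C = 28$ ($C = \left(-7\right) \left(-4\right) = 28$)
$\left(j{\left(C \right)} + x{\left(o,408 \right)}\right) + H = \left(28^{2} + 568\right) + 682176 = \left(784 + 568\right) + 682176 = 1352 + 682176 = 683528$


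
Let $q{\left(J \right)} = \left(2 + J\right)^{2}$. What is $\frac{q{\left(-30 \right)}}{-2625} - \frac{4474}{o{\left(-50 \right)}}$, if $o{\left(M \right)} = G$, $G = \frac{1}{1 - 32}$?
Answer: $\frac{52010138}{375} \approx 1.3869 \cdot 10^{5}$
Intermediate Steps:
$G = - \frac{1}{31}$ ($G = \frac{1}{-31} = - \frac{1}{31} \approx -0.032258$)
$o{\left(M \right)} = - \frac{1}{31}$
$\frac{q{\left(-30 \right)}}{-2625} - \frac{4474}{o{\left(-50 \right)}} = \frac{\left(2 - 30\right)^{2}}{-2625} - \frac{4474}{- \frac{1}{31}} = \left(-28\right)^{2} \left(- \frac{1}{2625}\right) - -138694 = 784 \left(- \frac{1}{2625}\right) + 138694 = - \frac{112}{375} + 138694 = \frac{52010138}{375}$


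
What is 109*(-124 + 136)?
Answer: 1308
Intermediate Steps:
109*(-124 + 136) = 109*12 = 1308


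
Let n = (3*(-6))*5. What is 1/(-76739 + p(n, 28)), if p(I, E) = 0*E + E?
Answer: -1/76711 ≈ -1.3036e-5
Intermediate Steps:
n = -90 (n = -18*5 = -90)
p(I, E) = E (p(I, E) = 0 + E = E)
1/(-76739 + p(n, 28)) = 1/(-76739 + 28) = 1/(-76711) = -1/76711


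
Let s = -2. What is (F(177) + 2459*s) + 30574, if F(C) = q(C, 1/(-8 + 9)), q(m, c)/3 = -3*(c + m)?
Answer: 24054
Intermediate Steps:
q(m, c) = -9*c - 9*m (q(m, c) = 3*(-3*(c + m)) = 3*(-3*c - 3*m) = -9*c - 9*m)
F(C) = -9 - 9*C (F(C) = -9/(-8 + 9) - 9*C = -9/1 - 9*C = -9*1 - 9*C = -9 - 9*C)
(F(177) + 2459*s) + 30574 = ((-9 - 9*177) + 2459*(-2)) + 30574 = ((-9 - 1593) - 4918) + 30574 = (-1602 - 4918) + 30574 = -6520 + 30574 = 24054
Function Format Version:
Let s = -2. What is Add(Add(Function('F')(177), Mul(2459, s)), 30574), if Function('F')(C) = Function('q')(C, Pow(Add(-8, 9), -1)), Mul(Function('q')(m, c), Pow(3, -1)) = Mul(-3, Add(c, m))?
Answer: 24054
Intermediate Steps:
Function('q')(m, c) = Add(Mul(-9, c), Mul(-9, m)) (Function('q')(m, c) = Mul(3, Mul(-3, Add(c, m))) = Mul(3, Add(Mul(-3, c), Mul(-3, m))) = Add(Mul(-9, c), Mul(-9, m)))
Function('F')(C) = Add(-9, Mul(-9, C)) (Function('F')(C) = Add(Mul(-9, Pow(Add(-8, 9), -1)), Mul(-9, C)) = Add(Mul(-9, Pow(1, -1)), Mul(-9, C)) = Add(Mul(-9, 1), Mul(-9, C)) = Add(-9, Mul(-9, C)))
Add(Add(Function('F')(177), Mul(2459, s)), 30574) = Add(Add(Add(-9, Mul(-9, 177)), Mul(2459, -2)), 30574) = Add(Add(Add(-9, -1593), -4918), 30574) = Add(Add(-1602, -4918), 30574) = Add(-6520, 30574) = 24054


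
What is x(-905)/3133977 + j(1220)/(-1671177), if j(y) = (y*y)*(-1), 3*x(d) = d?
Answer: 4664107228405/5237430280929 ≈ 0.89053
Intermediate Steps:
x(d) = d/3
j(y) = -y² (j(y) = y²*(-1) = -y²)
x(-905)/3133977 + j(1220)/(-1671177) = ((⅓)*(-905))/3133977 - 1*1220²/(-1671177) = -905/3*1/3133977 - 1*1488400*(-1/1671177) = -905/9401931 - 1488400*(-1/1671177) = -905/9401931 + 1488400/1671177 = 4664107228405/5237430280929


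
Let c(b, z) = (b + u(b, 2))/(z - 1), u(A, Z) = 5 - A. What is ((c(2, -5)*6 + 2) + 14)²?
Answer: 121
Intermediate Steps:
c(b, z) = 5/(-1 + z) (c(b, z) = (b + (5 - b))/(z - 1) = 5/(-1 + z))
((c(2, -5)*6 + 2) + 14)² = (((5/(-1 - 5))*6 + 2) + 14)² = (((5/(-6))*6 + 2) + 14)² = (((5*(-⅙))*6 + 2) + 14)² = ((-⅚*6 + 2) + 14)² = ((-5 + 2) + 14)² = (-3 + 14)² = 11² = 121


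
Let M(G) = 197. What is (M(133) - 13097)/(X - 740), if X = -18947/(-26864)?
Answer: 346545600/19860413 ≈ 17.449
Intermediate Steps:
X = 18947/26864 (X = -18947*(-1/26864) = 18947/26864 ≈ 0.70529)
(M(133) - 13097)/(X - 740) = (197 - 13097)/(18947/26864 - 740) = -12900/(-19860413/26864) = -12900*(-26864/19860413) = 346545600/19860413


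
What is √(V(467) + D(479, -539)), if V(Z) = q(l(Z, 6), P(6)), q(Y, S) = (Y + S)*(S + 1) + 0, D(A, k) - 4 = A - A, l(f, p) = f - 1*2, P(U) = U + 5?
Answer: 2*√1429 ≈ 75.604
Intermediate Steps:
P(U) = 5 + U
l(f, p) = -2 + f (l(f, p) = f - 2 = -2 + f)
D(A, k) = 4 (D(A, k) = 4 + (A - A) = 4 + 0 = 4)
q(Y, S) = (1 + S)*(S + Y) (q(Y, S) = (S + Y)*(1 + S) + 0 = (1 + S)*(S + Y) + 0 = (1 + S)*(S + Y))
V(Z) = 108 + 12*Z (V(Z) = (5 + 6) + (-2 + Z) + (5 + 6)² + (5 + 6)*(-2 + Z) = 11 + (-2 + Z) + 11² + 11*(-2 + Z) = 11 + (-2 + Z) + 121 + (-22 + 11*Z) = 108 + 12*Z)
√(V(467) + D(479, -539)) = √((108 + 12*467) + 4) = √((108 + 5604) + 4) = √(5712 + 4) = √5716 = 2*√1429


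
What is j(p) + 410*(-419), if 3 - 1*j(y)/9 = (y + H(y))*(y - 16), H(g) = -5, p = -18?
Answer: -178801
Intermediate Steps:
j(y) = 27 - 9*(-16 + y)*(-5 + y) (j(y) = 27 - 9*(y - 5)*(y - 16) = 27 - 9*(-5 + y)*(-16 + y) = 27 - 9*(-16 + y)*(-5 + y))
j(p) + 410*(-419) = (-693 - 9*(-18)² + 189*(-18)) + 410*(-419) = (-693 - 9*324 - 3402) - 171790 = (-693 - 2916 - 3402) - 171790 = -7011 - 171790 = -178801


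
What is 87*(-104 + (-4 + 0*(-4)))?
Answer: -9396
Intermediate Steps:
87*(-104 + (-4 + 0*(-4))) = 87*(-104 + (-4 + 0)) = 87*(-104 - 4) = 87*(-108) = -9396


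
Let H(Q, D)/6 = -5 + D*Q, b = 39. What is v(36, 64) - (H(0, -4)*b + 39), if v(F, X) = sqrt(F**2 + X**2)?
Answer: 1131 + 4*sqrt(337) ≈ 1204.4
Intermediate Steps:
H(Q, D) = -30 + 6*D*Q (H(Q, D) = 6*(-5 + D*Q) = -30 + 6*D*Q)
v(36, 64) - (H(0, -4)*b + 39) = sqrt(36**2 + 64**2) - ((-30 + 6*(-4)*0)*39 + 39) = sqrt(1296 + 4096) - ((-30 + 0)*39 + 39) = sqrt(5392) - (-30*39 + 39) = 4*sqrt(337) - (-1170 + 39) = 4*sqrt(337) - 1*(-1131) = 4*sqrt(337) + 1131 = 1131 + 4*sqrt(337)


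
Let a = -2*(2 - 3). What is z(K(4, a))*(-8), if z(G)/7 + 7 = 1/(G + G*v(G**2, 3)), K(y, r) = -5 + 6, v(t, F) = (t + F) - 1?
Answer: 378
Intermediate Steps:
a = 2 (a = -2*(-1) = 2)
v(t, F) = -1 + F + t (v(t, F) = (F + t) - 1 = -1 + F + t)
K(y, r) = 1
z(G) = -49 + 7/(G + G*(2 + G**2)) (z(G) = -49 + 7/(G + G*(-1 + 3 + G**2)) = -49 + 7/(G + G*(2 + G**2)))
z(K(4, a))*(-8) = (7*(1 - 21*1 - 7*1**3)/(1*(3 + 1**2)))*(-8) = (7*1*(1 - 21 - 7*1)/(3 + 1))*(-8) = (7*1*(1 - 21 - 7)/4)*(-8) = (7*1*(1/4)*(-27))*(-8) = -189/4*(-8) = 378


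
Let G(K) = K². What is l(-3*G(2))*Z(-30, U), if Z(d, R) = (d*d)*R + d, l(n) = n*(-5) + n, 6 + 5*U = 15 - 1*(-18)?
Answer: 231840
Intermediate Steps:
U = 27/5 (U = -6/5 + (15 - 1*(-18))/5 = -6/5 + (15 + 18)/5 = -6/5 + (⅕)*33 = -6/5 + 33/5 = 27/5 ≈ 5.4000)
l(n) = -4*n (l(n) = -5*n + n = -4*n)
Z(d, R) = d + R*d² (Z(d, R) = d²*R + d = R*d² + d = d + R*d²)
l(-3*G(2))*Z(-30, U) = (-(-12)*2²)*(-30*(1 + (27/5)*(-30))) = (-(-12)*4)*(-30*(1 - 162)) = (-4*(-12))*(-30*(-161)) = 48*4830 = 231840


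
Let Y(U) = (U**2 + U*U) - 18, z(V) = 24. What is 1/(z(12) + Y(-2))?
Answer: 1/14 ≈ 0.071429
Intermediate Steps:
Y(U) = -18 + 2*U**2 (Y(U) = (U**2 + U**2) - 18 = 2*U**2 - 18 = -18 + 2*U**2)
1/(z(12) + Y(-2)) = 1/(24 + (-18 + 2*(-2)**2)) = 1/(24 + (-18 + 2*4)) = 1/(24 + (-18 + 8)) = 1/(24 - 10) = 1/14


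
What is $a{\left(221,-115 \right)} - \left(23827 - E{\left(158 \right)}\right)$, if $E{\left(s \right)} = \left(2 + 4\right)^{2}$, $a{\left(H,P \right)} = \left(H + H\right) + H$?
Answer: $-23128$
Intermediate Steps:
$a{\left(H,P \right)} = 3 H$ ($a{\left(H,P \right)} = 2 H + H = 3 H$)
$E{\left(s \right)} = 36$ ($E{\left(s \right)} = 6^{2} = 36$)
$a{\left(221,-115 \right)} - \left(23827 - E{\left(158 \right)}\right) = 3 \cdot 221 - \left(23827 - 36\right) = 663 - \left(23827 - 36\right) = 663 - 23791 = -23128$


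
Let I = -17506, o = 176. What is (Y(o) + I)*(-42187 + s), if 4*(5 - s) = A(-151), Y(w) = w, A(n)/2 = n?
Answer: 729705645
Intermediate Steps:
A(n) = 2*n
s = 161/2 (s = 5 - (-151)/2 = 5 - ¼*(-302) = 5 + 151/2 = 161/2 ≈ 80.500)
(Y(o) + I)*(-42187 + s) = (176 - 17506)*(-42187 + 161/2) = -17330*(-84213/2) = 729705645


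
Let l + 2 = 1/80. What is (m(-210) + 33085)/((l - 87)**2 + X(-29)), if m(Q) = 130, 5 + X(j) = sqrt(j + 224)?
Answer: 10766583472736000/2565228225481921 - 1360486400000*sqrt(195)/2565228225481921 ≈ 4.1897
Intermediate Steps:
X(j) = -5 + sqrt(224 + j) (X(j) = -5 + sqrt(j + 224) = -5 + sqrt(224 + j))
l = -159/80 (l = -2 + 1/80 = -159/80 ≈ -1.9875)
(m(-210) + 33085)/((l - 87)**2 + X(-29)) = (130 + 33085)/((-159/80 - 87)**2 + (-5 + sqrt(224 - 29))) = 33215/((-7119/80)**2 + (-5 + sqrt(195))) = 33215/(50680161/6400 + (-5 + sqrt(195))) = 33215/(50648161/6400 + sqrt(195))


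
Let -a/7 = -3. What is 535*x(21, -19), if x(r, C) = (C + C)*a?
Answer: -426930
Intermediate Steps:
a = 21 (a = -7*(-3) = 21)
x(r, C) = 42*C (x(r, C) = (C + C)*21 = (2*C)*21 = 42*C)
535*x(21, -19) = 535*(42*(-19)) = 535*(-798) = -426930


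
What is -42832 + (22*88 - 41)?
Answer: -40937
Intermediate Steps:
-42832 + (22*88 - 41) = -42832 + (1936 - 41) = -42832 + 1895 = -40937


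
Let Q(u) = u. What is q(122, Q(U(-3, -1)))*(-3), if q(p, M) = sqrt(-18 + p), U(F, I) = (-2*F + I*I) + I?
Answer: -6*sqrt(26) ≈ -30.594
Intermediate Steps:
U(F, I) = I + I**2 - 2*F (U(F, I) = (-2*F + I**2) + I = (I**2 - 2*F) + I = I + I**2 - 2*F)
q(122, Q(U(-3, -1)))*(-3) = sqrt(-18 + 122)*(-3) = sqrt(104)*(-3) = (2*sqrt(26))*(-3) = -6*sqrt(26)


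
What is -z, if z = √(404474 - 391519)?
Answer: -√12955 ≈ -113.82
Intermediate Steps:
z = √12955 ≈ 113.82
-z = -√12955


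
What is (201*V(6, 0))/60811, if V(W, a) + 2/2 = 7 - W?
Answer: 0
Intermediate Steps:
V(W, a) = 6 - W (V(W, a) = -1 + (7 - W) = 6 - W)
(201*V(6, 0))/60811 = (201*(6 - 1*6))/60811 = (201*(6 - 6))*(1/60811) = (201*0)*(1/60811) = 0*(1/60811) = 0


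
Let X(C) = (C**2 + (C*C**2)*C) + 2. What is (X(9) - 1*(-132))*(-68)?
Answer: -460768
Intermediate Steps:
X(C) = 2 + C**2 + C**4 (X(C) = (C**2 + C**3*C) + 2 = (C**2 + C**4) + 2 = 2 + C**2 + C**4)
(X(9) - 1*(-132))*(-68) = ((2 + 9**2 + 9**4) - 1*(-132))*(-68) = ((2 + 81 + 6561) + 132)*(-68) = (6644 + 132)*(-68) = 6776*(-68) = -460768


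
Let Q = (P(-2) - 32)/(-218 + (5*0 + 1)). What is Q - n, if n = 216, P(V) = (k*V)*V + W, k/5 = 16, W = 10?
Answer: -47170/217 ≈ -217.37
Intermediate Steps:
k = 80 (k = 5*16 = 80)
P(V) = 10 + 80*V² (P(V) = (80*V)*V + 10 = 80*V² + 10 = 10 + 80*V²)
Q = -298/217 (Q = ((10 + 80*(-2)²) - 32)/(-218 + (5*0 + 1)) = ((10 + 80*4) - 32)/(-218 + (0 + 1)) = ((10 + 320) - 32)/(-218 + 1) = (330 - 32)/(-217) = 298*(-1/217) = -298/217 ≈ -1.3733)
Q - n = -298/217 - 1*216 = -298/217 - 216 = -47170/217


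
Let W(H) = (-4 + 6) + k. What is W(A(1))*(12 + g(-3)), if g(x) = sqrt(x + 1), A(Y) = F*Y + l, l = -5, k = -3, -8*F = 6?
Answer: -12 - I*sqrt(2) ≈ -12.0 - 1.4142*I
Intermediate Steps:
F = -3/4 (F = -1/8*6 = -3/4 ≈ -0.75000)
A(Y) = -5 - 3*Y/4 (A(Y) = -3*Y/4 - 5 = -5 - 3*Y/4)
g(x) = sqrt(1 + x)
W(H) = -1 (W(H) = (-4 + 6) - 3 = 2 - 3 = -1)
W(A(1))*(12 + g(-3)) = -(12 + sqrt(1 - 3)) = -(12 + sqrt(-2)) = -(12 + I*sqrt(2)) = -12 - I*sqrt(2)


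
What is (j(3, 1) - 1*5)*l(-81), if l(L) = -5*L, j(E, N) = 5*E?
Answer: 4050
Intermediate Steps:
(j(3, 1) - 1*5)*l(-81) = (5*3 - 1*5)*(-5*(-81)) = (15 - 5)*405 = 10*405 = 4050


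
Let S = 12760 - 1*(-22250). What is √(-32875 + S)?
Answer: √2135 ≈ 46.206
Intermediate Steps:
S = 35010 (S = 12760 + 22250 = 35010)
√(-32875 + S) = √(-32875 + 35010) = √2135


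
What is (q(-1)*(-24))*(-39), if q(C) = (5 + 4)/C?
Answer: -8424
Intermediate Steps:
q(C) = 9/C
(q(-1)*(-24))*(-39) = ((9/(-1))*(-24))*(-39) = ((9*(-1))*(-24))*(-39) = -9*(-24)*(-39) = 216*(-39) = -8424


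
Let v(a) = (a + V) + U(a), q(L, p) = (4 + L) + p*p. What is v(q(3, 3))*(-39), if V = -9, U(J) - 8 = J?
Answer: -1209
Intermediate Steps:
U(J) = 8 + J
q(L, p) = 4 + L + p² (q(L, p) = (4 + L) + p² = 4 + L + p²)
v(a) = -1 + 2*a (v(a) = (a - 9) + (8 + a) = (-9 + a) + (8 + a) = -1 + 2*a)
v(q(3, 3))*(-39) = (-1 + 2*(4 + 3 + 3²))*(-39) = (-1 + 2*(4 + 3 + 9))*(-39) = (-1 + 2*16)*(-39) = (-1 + 32)*(-39) = 31*(-39) = -1209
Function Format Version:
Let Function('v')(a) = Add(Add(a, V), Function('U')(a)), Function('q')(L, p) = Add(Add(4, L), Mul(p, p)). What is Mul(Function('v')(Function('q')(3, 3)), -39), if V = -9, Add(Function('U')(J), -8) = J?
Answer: -1209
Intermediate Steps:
Function('U')(J) = Add(8, J)
Function('q')(L, p) = Add(4, L, Pow(p, 2)) (Function('q')(L, p) = Add(Add(4, L), Pow(p, 2)) = Add(4, L, Pow(p, 2)))
Function('v')(a) = Add(-1, Mul(2, a)) (Function('v')(a) = Add(Add(a, -9), Add(8, a)) = Add(Add(-9, a), Add(8, a)) = Add(-1, Mul(2, a)))
Mul(Function('v')(Function('q')(3, 3)), -39) = Mul(Add(-1, Mul(2, Add(4, 3, Pow(3, 2)))), -39) = Mul(Add(-1, Mul(2, Add(4, 3, 9))), -39) = Mul(Add(-1, Mul(2, 16)), -39) = Mul(Add(-1, 32), -39) = Mul(31, -39) = -1209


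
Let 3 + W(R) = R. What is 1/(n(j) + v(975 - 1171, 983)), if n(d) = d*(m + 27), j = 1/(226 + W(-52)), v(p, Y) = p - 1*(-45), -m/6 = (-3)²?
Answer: -19/2872 ≈ -0.0066156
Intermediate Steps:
m = -54 (m = -6*(-3)² = -6*9 = -54)
W(R) = -3 + R
v(p, Y) = 45 + p (v(p, Y) = p + 45 = 45 + p)
j = 1/171 (j = 1/(226 + (-3 - 52)) = 1/(226 - 55) = 1/171 ≈ 0.0058480)
n(d) = -27*d (n(d) = d*(-54 + 27) = d*(-27) = -27*d)
1/(n(j) + v(975 - 1171, 983)) = 1/(-27*1/171 + (45 + (975 - 1171))) = 1/(-3/19 + (45 - 196)) = 1/(-3/19 - 151) = 1/(-2872/19) = -19/2872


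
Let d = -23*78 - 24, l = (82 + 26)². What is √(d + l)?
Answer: 3*√1094 ≈ 99.227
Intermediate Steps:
l = 11664 (l = 108² = 11664)
d = -1818 (d = -1794 - 24 = -1818)
√(d + l) = √(-1818 + 11664) = √9846 = 3*√1094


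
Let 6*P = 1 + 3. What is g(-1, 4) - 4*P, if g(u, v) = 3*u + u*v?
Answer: -29/3 ≈ -9.6667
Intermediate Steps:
P = ⅔ (P = (1 + 3)/6 = (⅙)*4 = ⅔ ≈ 0.66667)
g(-1, 4) - 4*P = -(3 + 4) - 4*⅔ = -1*7 - 8/3 = -7 - 8/3 = -29/3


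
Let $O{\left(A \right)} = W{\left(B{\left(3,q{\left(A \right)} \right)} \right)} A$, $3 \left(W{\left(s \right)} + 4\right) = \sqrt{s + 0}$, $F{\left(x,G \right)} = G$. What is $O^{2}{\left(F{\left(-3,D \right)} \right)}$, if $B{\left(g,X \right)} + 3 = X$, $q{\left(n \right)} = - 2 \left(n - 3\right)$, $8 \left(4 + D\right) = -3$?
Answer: $\frac{763175}{2304} - \frac{1225 \sqrt{47}}{48} \approx 156.28$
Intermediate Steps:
$D = - \frac{35}{8}$ ($D = -4 + \frac{1}{8} \left(-3\right) = -4 - \frac{3}{8} = - \frac{35}{8} \approx -4.375$)
$q{\left(n \right)} = 6 - 2 n$ ($q{\left(n \right)} = - 2 \left(-3 + n\right) = 6 - 2 n$)
$B{\left(g,X \right)} = -3 + X$
$W{\left(s \right)} = -4 + \frac{\sqrt{s}}{3}$ ($W{\left(s \right)} = -4 + \frac{\sqrt{s + 0}}{3} = -4 + \frac{\sqrt{s}}{3}$)
$O{\left(A \right)} = A \left(-4 + \frac{\sqrt{3 - 2 A}}{3}\right)$ ($O{\left(A \right)} = \left(-4 + \frac{\sqrt{-3 - \left(-6 + 2 A\right)}}{3}\right) A = \left(-4 + \frac{\sqrt{3 - 2 A}}{3}\right) A = A \left(-4 + \frac{\sqrt{3 - 2 A}}{3}\right)$)
$O^{2}{\left(F{\left(-3,D \right)} \right)} = \left(\frac{1}{3} \left(- \frac{35}{8}\right) \left(-12 + \sqrt{3 - - \frac{35}{4}}\right)\right)^{2} = \left(\frac{1}{3} \left(- \frac{35}{8}\right) \left(-12 + \sqrt{3 + \frac{35}{4}}\right)\right)^{2} = \left(\frac{1}{3} \left(- \frac{35}{8}\right) \left(-12 + \sqrt{\frac{47}{4}}\right)\right)^{2} = \left(\frac{1}{3} \left(- \frac{35}{8}\right) \left(-12 + \frac{\sqrt{47}}{2}\right)\right)^{2} = \left(\frac{35}{2} - \frac{35 \sqrt{47}}{48}\right)^{2}$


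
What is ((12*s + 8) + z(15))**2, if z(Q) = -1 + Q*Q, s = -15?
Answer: 2704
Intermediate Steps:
z(Q) = -1 + Q**2
((12*s + 8) + z(15))**2 = ((12*(-15) + 8) + (-1 + 15**2))**2 = ((-180 + 8) + (-1 + 225))**2 = (-172 + 224)**2 = 52**2 = 2704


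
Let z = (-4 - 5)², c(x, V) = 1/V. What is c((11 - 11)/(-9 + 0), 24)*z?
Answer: 27/8 ≈ 3.3750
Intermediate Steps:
z = 81 (z = (-9)² = 81)
c((11 - 11)/(-9 + 0), 24)*z = 81/24 = (1/24)*81 = 27/8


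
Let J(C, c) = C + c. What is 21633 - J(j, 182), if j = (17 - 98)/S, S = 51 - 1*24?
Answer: 21454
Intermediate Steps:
S = 27 (S = 51 - 24 = 27)
j = -3 (j = (17 - 98)/27 = -81*1/27 = -3)
21633 - J(j, 182) = 21633 - (-3 + 182) = 21633 - 1*179 = 21633 - 179 = 21454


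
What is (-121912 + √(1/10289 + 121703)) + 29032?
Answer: -92880 + 2*√3220977026638/10289 ≈ -92531.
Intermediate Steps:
(-121912 + √(1/10289 + 121703)) + 29032 = (-121912 + √(1252202168/10289)) + 29032 = (-121912 + 2*√3220977026638/10289) + 29032 = -92880 + 2*√3220977026638/10289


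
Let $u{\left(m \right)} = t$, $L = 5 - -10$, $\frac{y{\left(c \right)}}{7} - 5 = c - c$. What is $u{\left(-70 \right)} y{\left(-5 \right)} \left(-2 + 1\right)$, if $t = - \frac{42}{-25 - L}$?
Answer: $- \frac{147}{4} \approx -36.75$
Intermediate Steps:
$y{\left(c \right)} = 35$ ($y{\left(c \right)} = 35 + 7 \left(c - c\right) = 35 + 7 \cdot 0 = 35 + 0 = 35$)
$L = 15$ ($L = 5 + 10 = 15$)
$t = \frac{21}{20}$ ($t = - \frac{42}{-25 - 15} = - \frac{42}{-40} = \left(-42\right) \left(- \frac{1}{40}\right) = \frac{21}{20} \approx 1.05$)
$u{\left(m \right)} = \frac{21}{20}$
$u{\left(-70 \right)} y{\left(-5 \right)} \left(-2 + 1\right) = \frac{21 \cdot 35 \left(-2 + 1\right)}{20} = \frac{21 \cdot 35 \left(-1\right)}{20} = \frac{21}{20} \left(-35\right) = - \frac{147}{4}$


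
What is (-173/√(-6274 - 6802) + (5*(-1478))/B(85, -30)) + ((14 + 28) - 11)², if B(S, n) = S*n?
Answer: 245794/255 + 173*I*√3269/6538 ≈ 963.9 + 1.5129*I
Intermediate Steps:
(-173/√(-6274 - 6802) + (5*(-1478))/B(85, -30)) + ((14 + 28) - 11)² = (-173/√(-6274 - 6802) + (5*(-1478))/((85*(-30)))) + ((14 + 28) - 11)² = (-173*(-I*√3269/6538) - 7390/(-2550)) + (42 - 11)² = (-173*(-I*√3269/6538) - 7390*(-1/2550)) + 31² = (-(-173)*I*√3269/6538 + 739/255) + 961 = (173*I*√3269/6538 + 739/255) + 961 = (739/255 + 173*I*√3269/6538) + 961 = 245794/255 + 173*I*√3269/6538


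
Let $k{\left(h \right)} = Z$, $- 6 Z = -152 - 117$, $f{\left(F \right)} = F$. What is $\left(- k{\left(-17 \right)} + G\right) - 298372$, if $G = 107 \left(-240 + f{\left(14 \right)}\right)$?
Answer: $- \frac{1935593}{6} \approx -3.226 \cdot 10^{5}$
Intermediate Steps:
$Z = \frac{269}{6}$ ($Z = - \frac{-152 - 117}{6} = \left(- \frac{1}{6}\right) \left(-269\right) = \frac{269}{6} \approx 44.833$)
$G = -24182$ ($G = 107 \left(-240 + 14\right) = 107 \left(-226\right) = -24182$)
$k{\left(h \right)} = \frac{269}{6}$
$\left(- k{\left(-17 \right)} + G\right) - 298372 = \left(\left(-1\right) \frac{269}{6} - 24182\right) - 298372 = \left(- \frac{269}{6} - 24182\right) - 298372 = - \frac{145361}{6} - 298372 = - \frac{1935593}{6}$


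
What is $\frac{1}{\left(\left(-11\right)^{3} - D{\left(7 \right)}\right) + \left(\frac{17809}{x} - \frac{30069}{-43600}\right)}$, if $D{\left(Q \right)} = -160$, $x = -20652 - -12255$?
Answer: $- \frac{366109200}{429237856207} \approx -0.00085293$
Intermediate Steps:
$x = -8397$ ($x = -20652 + 12255 = -8397$)
$\frac{1}{\left(\left(-11\right)^{3} - D{\left(7 \right)}\right) + \left(\frac{17809}{x} - \frac{30069}{-43600}\right)} = \frac{1}{\left(\left(-11\right)^{3} - -160\right) + \left(\frac{17809}{-8397} - \frac{30069}{-43600}\right)} = \frac{1}{\left(-1331 + 160\right) + \left(17809 \left(- \frac{1}{8397}\right) - - \frac{30069}{43600}\right)} = \frac{1}{-1171 + \left(- \frac{17809}{8397} + \frac{30069}{43600}\right)} = \frac{1}{-1171 - \frac{523983007}{366109200}} = \frac{1}{- \frac{429237856207}{366109200}} = - \frac{366109200}{429237856207}$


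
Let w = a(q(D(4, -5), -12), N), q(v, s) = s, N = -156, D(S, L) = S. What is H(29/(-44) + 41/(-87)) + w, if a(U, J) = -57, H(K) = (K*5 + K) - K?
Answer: -239831/3828 ≈ -62.652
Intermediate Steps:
H(K) = 5*K (H(K) = (5*K + K) - K = 6*K - K = 5*K)
w = -57
H(29/(-44) + 41/(-87)) + w = 5*(29/(-44) + 41/(-87)) - 57 = 5*(29*(-1/44) + 41*(-1/87)) - 57 = 5*(-29/44 - 41/87) - 57 = 5*(-4327/3828) - 57 = -21635/3828 - 57 = -239831/3828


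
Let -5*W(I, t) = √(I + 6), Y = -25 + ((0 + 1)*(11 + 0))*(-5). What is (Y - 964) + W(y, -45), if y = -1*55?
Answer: -1044 - 7*I/5 ≈ -1044.0 - 1.4*I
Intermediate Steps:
y = -55
Y = -80 (Y = -25 + (1*11)*(-5) = -25 + 11*(-5) = -25 - 55 = -80)
W(I, t) = -√(6 + I)/5 (W(I, t) = -√(I + 6)/5 = -√(6 + I)/5)
(Y - 964) + W(y, -45) = (-80 - 964) - √(6 - 55)/5 = -1044 - 7*I/5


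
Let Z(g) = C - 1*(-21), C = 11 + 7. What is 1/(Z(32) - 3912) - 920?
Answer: -3563161/3873 ≈ -920.00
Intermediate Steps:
C = 18
Z(g) = 39 (Z(g) = 18 - 1*(-21) = 18 + 21 = 39)
1/(Z(32) - 3912) - 920 = 1/(39 - 3912) - 920 = 1/(-3873) - 920 = -1/3873 - 920 = -3563161/3873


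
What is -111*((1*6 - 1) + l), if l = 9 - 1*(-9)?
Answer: -2553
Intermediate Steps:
l = 18 (l = 9 + 9 = 18)
-111*((1*6 - 1) + l) = -111*((1*6 - 1) + 18) = -111*((6 - 1) + 18) = -111*(5 + 18) = -111*23 = -2553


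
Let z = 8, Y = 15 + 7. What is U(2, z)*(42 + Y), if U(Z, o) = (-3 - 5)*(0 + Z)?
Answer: -1024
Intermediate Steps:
Y = 22
U(Z, o) = -8*Z
U(2, z)*(42 + Y) = (-8*2)*(42 + 22) = -16*64 = -1024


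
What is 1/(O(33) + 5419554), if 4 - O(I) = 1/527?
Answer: 527/2856107065 ≈ 1.8452e-7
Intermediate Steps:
O(I) = 2107/527 (O(I) = 4 - 1/527 = 2107/527)
1/(O(33) + 5419554) = 1/(2107/527 + 5419554) = 1/(2856107065/527) = 527/2856107065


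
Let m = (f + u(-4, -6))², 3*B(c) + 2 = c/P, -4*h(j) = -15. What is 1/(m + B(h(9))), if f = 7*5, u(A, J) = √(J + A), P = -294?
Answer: -392*I/(-476017*I + 27440*√10) ≈ 0.00079702 - 0.00014529*I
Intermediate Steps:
u(A, J) = √(A + J)
h(j) = 15/4 (h(j) = -¼*(-15) = 15/4)
f = 35
B(c) = -⅔ - c/882 (B(c) = -⅔ + (c/(-294))/3 = -⅔ + (c*(-1/294))/3 = -⅔ + (-c/294)/3 = -⅔ - c/882)
m = (35 + I*√10)² (m = (35 + √(-4 - 6))² = (35 + √(-10))² = (35 + I*√10)² ≈ 1215.0 + 221.36*I)
1/(m + B(h(9))) = 1/((35 + I*√10)² + (-⅔ - 1/882*15/4)) = 1/((35 + I*√10)² + (-⅔ - 5/1176)) = 1/((35 + I*√10)² - 263/392) = 1/(-263/392 + (35 + I*√10)²)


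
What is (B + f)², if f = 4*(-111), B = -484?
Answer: 861184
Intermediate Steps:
f = -444
(B + f)² = (-484 - 444)² = (-928)² = 861184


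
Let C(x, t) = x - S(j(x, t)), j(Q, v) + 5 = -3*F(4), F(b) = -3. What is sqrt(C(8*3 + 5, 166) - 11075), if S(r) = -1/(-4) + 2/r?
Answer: I*sqrt(44187)/2 ≈ 105.1*I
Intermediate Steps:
j(Q, v) = 4 (j(Q, v) = -5 - 3*(-3) = -5 + 9 = 4)
S(r) = 1/4 + 2/r (S(r) = -1*(-1/4) + 2/r = 1/4 + 2/r)
C(x, t) = -3/4 + x (C(x, t) = x - (8 + 4)/(4*4) = x - 12/(4*4) = x - 1*3/4 = x - 3/4 = -3/4 + x)
sqrt(C(8*3 + 5, 166) - 11075) = sqrt((-3/4 + (8*3 + 5)) - 11075) = sqrt((-3/4 + (24 + 5)) - 11075) = sqrt((-3/4 + 29) - 11075) = sqrt(113/4 - 11075) = sqrt(-44187/4) = I*sqrt(44187)/2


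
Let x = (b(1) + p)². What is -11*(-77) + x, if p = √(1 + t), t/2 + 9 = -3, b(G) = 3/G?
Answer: 833 + 6*I*√23 ≈ 833.0 + 28.775*I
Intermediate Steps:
t = -24 (t = -18 + 2*(-3) = -18 - 6 = -24)
p = I*√23 (p = √(1 - 24) = √(-23) = I*√23 ≈ 4.7958*I)
x = (3 + I*√23)² (x = (3/1 + I*√23)² = (3*1 + I*√23)² = (3 + I*√23)² ≈ -14.0 + 28.775*I)
-11*(-77) + x = -11*(-77) + (3 + I*√23)² = 847 + (3 + I*√23)²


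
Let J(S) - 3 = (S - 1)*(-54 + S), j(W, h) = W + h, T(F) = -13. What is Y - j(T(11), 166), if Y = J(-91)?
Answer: 13190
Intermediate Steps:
J(S) = 3 + (-1 + S)*(-54 + S) (J(S) = 3 + (S - 1)*(-54 + S) = 3 + (-1 + S)*(-54 + S))
Y = 13343 (Y = 57 + (-91)**2 - 55*(-91) = 57 + 8281 + 5005 = 13343)
Y - j(T(11), 166) = 13343 - (-13 + 166) = 13343 - 1*153 = 13343 - 153 = 13190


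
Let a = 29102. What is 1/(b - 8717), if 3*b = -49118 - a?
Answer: -3/104371 ≈ -2.8744e-5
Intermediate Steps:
b = -78220/3 (b = (-49118 - 1*29102)/3 = (-49118 - 29102)/3 = (⅓)*(-78220) = -78220/3 ≈ -26073.)
1/(b - 8717) = 1/(-78220/3 - 8717) = 1/(-104371/3) = -3/104371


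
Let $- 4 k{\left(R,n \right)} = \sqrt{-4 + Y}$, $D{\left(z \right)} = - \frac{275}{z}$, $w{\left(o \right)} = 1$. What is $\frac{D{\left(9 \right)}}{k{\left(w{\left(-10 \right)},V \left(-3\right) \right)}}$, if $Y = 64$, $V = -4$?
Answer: $\frac{110 \sqrt{15}}{27} \approx 15.779$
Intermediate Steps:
$k{\left(R,n \right)} = - \frac{\sqrt{15}}{2}$ ($k{\left(R,n \right)} = - \frac{\sqrt{-4 + 64}}{4} = - \frac{\sqrt{60}}{4} = - \frac{2 \sqrt{15}}{4} = - \frac{\sqrt{15}}{2}$)
$\frac{D{\left(9 \right)}}{k{\left(w{\left(-10 \right)},V \left(-3\right) \right)}} = \frac{\left(-275\right) \frac{1}{9}}{\left(- \frac{1}{2}\right) \sqrt{15}} = \left(-275\right) \frac{1}{9} \left(- \frac{2 \sqrt{15}}{15}\right) = - \frac{275 \left(- \frac{2 \sqrt{15}}{15}\right)}{9} = \frac{110 \sqrt{15}}{27}$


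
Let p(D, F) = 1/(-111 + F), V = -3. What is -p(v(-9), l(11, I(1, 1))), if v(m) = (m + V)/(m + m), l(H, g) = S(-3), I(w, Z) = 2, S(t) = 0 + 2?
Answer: 1/109 ≈ 0.0091743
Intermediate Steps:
S(t) = 2
l(H, g) = 2
v(m) = (-3 + m)/(2*m) (v(m) = (m - 3)/(m + m) = (-3 + m)/((2*m)) = (-3 + m)*(1/(2*m)) = (-3 + m)/(2*m))
-p(v(-9), l(11, I(1, 1))) = -1/(-111 + 2) = -1/(-109) = -1*(-1/109) = 1/109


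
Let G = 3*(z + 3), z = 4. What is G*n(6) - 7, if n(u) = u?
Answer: 119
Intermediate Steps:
G = 21 (G = 3*(4 + 3) = 3*7 = 21)
G*n(6) - 7 = 21*6 - 7 = 126 - 7 = 119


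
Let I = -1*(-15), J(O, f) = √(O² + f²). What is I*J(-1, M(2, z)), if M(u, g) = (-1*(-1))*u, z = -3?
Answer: 15*√5 ≈ 33.541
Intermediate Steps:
M(u, g) = u (M(u, g) = 1*u = u)
I = 15
I*J(-1, M(2, z)) = 15*√((-1)² + 2²) = 15*√(1 + 4) = 15*√5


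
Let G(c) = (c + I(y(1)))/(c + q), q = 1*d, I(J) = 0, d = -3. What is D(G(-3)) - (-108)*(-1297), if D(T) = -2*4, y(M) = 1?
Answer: -140084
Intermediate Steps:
q = -3 (q = 1*(-3) = -3)
G(c) = c/(-3 + c) (G(c) = (c + 0)/(c - 3) = c/(-3 + c))
D(T) = -8
D(G(-3)) - (-108)*(-1297) = -8 - (-108)*(-1297) = -8 - 1*140076 = -8 - 140076 = -140084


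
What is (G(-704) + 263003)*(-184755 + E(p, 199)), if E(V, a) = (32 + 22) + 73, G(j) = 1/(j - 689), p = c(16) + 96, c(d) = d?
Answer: -67640900827784/1393 ≈ -4.8558e+10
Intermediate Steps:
p = 112 (p = 16 + 96 = 112)
G(j) = 1/(-689 + j)
E(V, a) = 127 (E(V, a) = 54 + 73 = 127)
(G(-704) + 263003)*(-184755 + E(p, 199)) = (1/(-689 - 704) + 263003)*(-184755 + 127) = (1/(-1393) + 263003)*(-184628) = (-1/1393 + 263003)*(-184628) = (366363178/1393)*(-184628) = -67640900827784/1393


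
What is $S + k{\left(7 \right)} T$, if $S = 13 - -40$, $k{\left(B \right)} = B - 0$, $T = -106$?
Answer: $-689$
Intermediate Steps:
$k{\left(B \right)} = B$ ($k{\left(B \right)} = B + 0 = B$)
$S = 53$ ($S = 13 + 40 = 53$)
$S + k{\left(7 \right)} T = 53 + 7 \left(-106\right) = 53 - 742 = -689$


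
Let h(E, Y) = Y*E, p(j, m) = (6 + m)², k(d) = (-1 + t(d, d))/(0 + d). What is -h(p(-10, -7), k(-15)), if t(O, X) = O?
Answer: -16/15 ≈ -1.0667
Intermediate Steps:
k(d) = (-1 + d)/d (k(d) = (-1 + d)/(0 + d) = (-1 + d)/d)
h(E, Y) = E*Y
-h(p(-10, -7), k(-15)) = -(6 - 7)²*(-1 - 15)/(-15) = -(-1)²*(-1/15*(-16)) = -16/15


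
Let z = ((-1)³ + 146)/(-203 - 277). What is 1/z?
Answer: -96/29 ≈ -3.3103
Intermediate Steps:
z = -29/96 (z = (-1 + 146)/(-480) = 145*(-1/480) = -29/96 ≈ -0.30208)
1/z = 1/(-29/96) = -96/29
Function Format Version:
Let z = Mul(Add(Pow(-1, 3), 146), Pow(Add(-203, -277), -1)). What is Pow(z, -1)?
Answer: Rational(-96, 29) ≈ -3.3103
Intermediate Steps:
z = Rational(-29, 96) (z = Mul(Add(-1, 146), Pow(-480, -1)) = Mul(145, Rational(-1, 480)) = Rational(-29, 96) ≈ -0.30208)
Pow(z, -1) = Pow(Rational(-29, 96), -1) = Rational(-96, 29)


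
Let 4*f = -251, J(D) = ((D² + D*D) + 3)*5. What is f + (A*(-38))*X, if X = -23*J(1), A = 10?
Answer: 873749/4 ≈ 2.1844e+5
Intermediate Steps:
J(D) = 15 + 10*D² (J(D) = ((D² + D²) + 3)*5 = (2*D² + 3)*5 = (3 + 2*D²)*5 = 15 + 10*D²)
f = -251/4 (f = (¼)*(-251) = -251/4 ≈ -62.750)
X = -575 (X = -23*(15 + 10*1²) = -23*(15 + 10*1) = -23*(15 + 10) = -23*25 = -575)
f + (A*(-38))*X = -251/4 + (10*(-38))*(-575) = -251/4 - 380*(-575) = -251/4 + 218500 = 873749/4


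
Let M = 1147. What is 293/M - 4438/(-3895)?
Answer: 6231621/4467565 ≈ 1.3949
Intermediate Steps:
293/M - 4438/(-3895) = 293/1147 - 4438/(-3895) = 293*(1/1147) - 4438*(-1/3895) = 293/1147 + 4438/3895 = 6231621/4467565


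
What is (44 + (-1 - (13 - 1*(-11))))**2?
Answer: 361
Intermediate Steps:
(44 + (-1 - (13 - 1*(-11))))**2 = (44 + (-1 - (13 + 11)))**2 = (44 + (-1 - 1*24))**2 = (44 + (-1 - 24))**2 = (44 - 25)**2 = 19**2 = 361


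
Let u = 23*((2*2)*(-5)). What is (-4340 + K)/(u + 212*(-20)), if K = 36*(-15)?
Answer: 244/235 ≈ 1.0383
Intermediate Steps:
K = -540
u = -460 (u = 23*(4*(-5)) = 23*(-20) = -460)
(-4340 + K)/(u + 212*(-20)) = (-4340 - 540)/(-460 + 212*(-20)) = -4880/(-460 - 4240) = -4880/(-4700) = -4880*(-1/4700) = 244/235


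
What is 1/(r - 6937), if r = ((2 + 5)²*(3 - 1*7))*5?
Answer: -1/7917 ≈ -0.00012631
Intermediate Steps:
r = -980 (r = (7²*(3 - 7))*5 = (49*(-4))*5 = -196*5 = -980)
1/(r - 6937) = 1/(-980 - 6937) = 1/(-7917) = -1/7917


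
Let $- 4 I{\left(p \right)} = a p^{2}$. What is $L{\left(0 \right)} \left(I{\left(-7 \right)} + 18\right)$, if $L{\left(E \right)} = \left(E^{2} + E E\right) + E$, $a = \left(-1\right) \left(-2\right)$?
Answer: $0$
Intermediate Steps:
$a = 2$
$L{\left(E \right)} = E + 2 E^{2}$ ($L{\left(E \right)} = \left(E^{2} + E^{2}\right) + E = 2 E^{2} + E = E + 2 E^{2}$)
$I{\left(p \right)} = - \frac{p^{2}}{2}$ ($I{\left(p \right)} = - \frac{2 p^{2}}{4} = - \frac{p^{2}}{2}$)
$L{\left(0 \right)} \left(I{\left(-7 \right)} + 18\right) = 0 \left(1 + 2 \cdot 0\right) \left(- \frac{\left(-7\right)^{2}}{2} + 18\right) = 0 \left(1 + 0\right) \left(\left(- \frac{1}{2}\right) 49 + 18\right) = 0 \cdot 1 \left(- \frac{49}{2} + 18\right) = 0 \left(- \frac{13}{2}\right) = 0$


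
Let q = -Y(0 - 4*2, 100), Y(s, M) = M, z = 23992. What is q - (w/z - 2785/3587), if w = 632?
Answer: -1067672458/10757413 ≈ -99.250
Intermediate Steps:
q = -100 (q = -1*100 = -100)
q - (w/z - 2785/3587) = -100 - (632/23992 - 2785/3587) = -100 - (632*(1/23992) - 2785*1/3587) = -100 - (79/2999 - 2785/3587) = -100 - 1*(-8068842/10757413) = -100 + 8068842/10757413 = -1067672458/10757413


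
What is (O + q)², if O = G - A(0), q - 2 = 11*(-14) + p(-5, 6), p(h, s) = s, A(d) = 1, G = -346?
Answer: 243049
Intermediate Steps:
q = -146 (q = 2 + (11*(-14) + 6) = 2 + (-154 + 6) = 2 - 148 = -146)
O = -347 (O = -346 - 1*1 = -346 - 1 = -347)
(O + q)² = (-347 - 146)² = (-493)² = 243049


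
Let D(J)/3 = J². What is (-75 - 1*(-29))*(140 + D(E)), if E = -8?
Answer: -15272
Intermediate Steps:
D(J) = 3*J²
(-75 - 1*(-29))*(140 + D(E)) = (-75 - 1*(-29))*(140 + 3*(-8)²) = (-75 + 29)*(140 + 3*64) = -46*(140 + 192) = -46*332 = -15272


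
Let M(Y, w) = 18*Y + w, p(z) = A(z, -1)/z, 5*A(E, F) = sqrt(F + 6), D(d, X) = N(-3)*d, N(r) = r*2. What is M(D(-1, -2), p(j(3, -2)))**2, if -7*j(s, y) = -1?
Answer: 58369/5 + 1512*sqrt(5)/5 ≈ 12350.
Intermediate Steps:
j(s, y) = 1/7 (j(s, y) = -1/7*(-1) = 1/7)
N(r) = 2*r
D(d, X) = -6*d (D(d, X) = (2*(-3))*d = -6*d)
A(E, F) = sqrt(6 + F)/5 (A(E, F) = sqrt(F + 6)/5 = sqrt(6 + F)/5)
p(z) = sqrt(5)/(5*z) (p(z) = (sqrt(6 - 1)/5)/z = (sqrt(5)/5)/z = sqrt(5)/(5*z))
M(Y, w) = w + 18*Y
M(D(-1, -2), p(j(3, -2)))**2 = (sqrt(5)/(5*(1/7)) + 18*(-6*(-1)))**2 = ((1/5)*sqrt(5)*7 + 18*6)**2 = (7*sqrt(5)/5 + 108)**2 = (108 + 7*sqrt(5)/5)**2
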